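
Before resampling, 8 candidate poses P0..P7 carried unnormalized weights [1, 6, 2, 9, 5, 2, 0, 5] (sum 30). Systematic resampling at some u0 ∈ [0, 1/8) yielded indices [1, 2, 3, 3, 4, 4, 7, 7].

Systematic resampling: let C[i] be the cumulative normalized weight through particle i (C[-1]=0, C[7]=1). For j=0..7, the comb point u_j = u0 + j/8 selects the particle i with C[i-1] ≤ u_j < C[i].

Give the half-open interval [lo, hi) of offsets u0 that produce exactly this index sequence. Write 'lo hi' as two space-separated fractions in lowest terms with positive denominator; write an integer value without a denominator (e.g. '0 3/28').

C = [1/30, 7/30, 3/10, 3/5, 23/30, 5/6, 5/6, 1]
j=0 picked index 1: u0 ∈ [1/30, 7/30)
j=1 picked index 2: u0 ∈ [13/120, 7/40)
j=2 picked index 3: u0 ∈ [1/20, 7/20)
j=3 picked index 3: u0 ∈ [-3/40, 9/40)
j=4 picked index 4: u0 ∈ [1/10, 4/15)
j=5 picked index 4: u0 ∈ [-1/40, 17/120)
j=6 picked index 7: u0 ∈ [1/12, 1/4)
j=7 picked index 7: u0 ∈ [-1/24, 1/8)
intersection: [13/120, 1/8)

13/120 1/8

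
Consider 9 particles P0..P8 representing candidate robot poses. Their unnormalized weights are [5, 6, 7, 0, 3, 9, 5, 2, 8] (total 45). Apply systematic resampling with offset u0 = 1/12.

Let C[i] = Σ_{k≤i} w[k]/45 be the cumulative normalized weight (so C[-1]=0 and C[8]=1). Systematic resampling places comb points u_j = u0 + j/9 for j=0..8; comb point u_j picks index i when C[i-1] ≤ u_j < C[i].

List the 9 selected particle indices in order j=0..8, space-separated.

C = [1/9, 11/45, 2/5, 2/5, 7/15, 2/3, 7/9, 37/45, 1]
j=0: u_0=1/12 ∈ [0, 1/9) → index 0
j=1: u_1=7/36 ∈ [1/9, 11/45) → index 1
j=2: u_2=11/36 ∈ [11/45, 2/5) → index 2
j=3: u_3=5/12 ∈ [2/5, 7/15) → index 4
j=4: u_4=19/36 ∈ [7/15, 2/3) → index 5
j=5: u_5=23/36 ∈ [7/15, 2/3) → index 5
j=6: u_6=3/4 ∈ [2/3, 7/9) → index 6
j=7: u_7=31/36 ∈ [37/45, 1) → index 8
j=8: u_8=35/36 ∈ [37/45, 1) → index 8

0 1 2 4 5 5 6 8 8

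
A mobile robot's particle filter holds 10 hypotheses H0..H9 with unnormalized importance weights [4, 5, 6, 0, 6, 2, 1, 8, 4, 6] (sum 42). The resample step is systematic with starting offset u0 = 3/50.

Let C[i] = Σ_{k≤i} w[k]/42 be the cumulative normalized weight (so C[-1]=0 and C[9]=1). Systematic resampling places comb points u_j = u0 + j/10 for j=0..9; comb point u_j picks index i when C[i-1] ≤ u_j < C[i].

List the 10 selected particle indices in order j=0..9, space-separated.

0 1 2 4 4 6 7 7 9 9

C = [2/21, 3/14, 5/14, 5/14, 1/2, 23/42, 4/7, 16/21, 6/7, 1]
j=0: u_0=3/50 ∈ [0, 2/21) → index 0
j=1: u_1=4/25 ∈ [2/21, 3/14) → index 1
j=2: u_2=13/50 ∈ [3/14, 5/14) → index 2
j=3: u_3=9/25 ∈ [5/14, 1/2) → index 4
j=4: u_4=23/50 ∈ [5/14, 1/2) → index 4
j=5: u_5=14/25 ∈ [23/42, 4/7) → index 6
j=6: u_6=33/50 ∈ [4/7, 16/21) → index 7
j=7: u_7=19/25 ∈ [4/7, 16/21) → index 7
j=8: u_8=43/50 ∈ [6/7, 1) → index 9
j=9: u_9=24/25 ∈ [6/7, 1) → index 9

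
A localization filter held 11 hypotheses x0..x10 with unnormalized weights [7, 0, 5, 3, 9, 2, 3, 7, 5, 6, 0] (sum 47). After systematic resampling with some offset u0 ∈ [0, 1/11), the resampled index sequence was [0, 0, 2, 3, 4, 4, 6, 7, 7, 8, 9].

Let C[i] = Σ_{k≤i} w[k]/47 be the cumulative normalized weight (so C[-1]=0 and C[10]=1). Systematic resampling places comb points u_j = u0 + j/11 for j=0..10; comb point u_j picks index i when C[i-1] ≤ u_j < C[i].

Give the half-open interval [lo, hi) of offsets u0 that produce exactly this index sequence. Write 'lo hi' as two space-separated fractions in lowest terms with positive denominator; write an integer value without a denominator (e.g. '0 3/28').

C = [7/47, 7/47, 12/47, 15/47, 24/47, 26/47, 29/47, 36/47, 41/47, 1, 1]
j=0 picked index 0: u0 ∈ [0, 7/47)
j=1 picked index 0: u0 ∈ [-1/11, 30/517)
j=2 picked index 2: u0 ∈ [-17/517, 38/517)
j=3 picked index 3: u0 ∈ [-9/517, 24/517)
j=4 picked index 4: u0 ∈ [-23/517, 76/517)
j=5 picked index 4: u0 ∈ [-70/517, 29/517)
j=6 picked index 6: u0 ∈ [4/517, 37/517)
j=7 picked index 7: u0 ∈ [-10/517, 67/517)
j=8 picked index 7: u0 ∈ [-57/517, 20/517)
j=9 picked index 8: u0 ∈ [-27/517, 28/517)
j=10 picked index 9: u0 ∈ [-19/517, 1/11)
intersection: [4/517, 20/517)

4/517 20/517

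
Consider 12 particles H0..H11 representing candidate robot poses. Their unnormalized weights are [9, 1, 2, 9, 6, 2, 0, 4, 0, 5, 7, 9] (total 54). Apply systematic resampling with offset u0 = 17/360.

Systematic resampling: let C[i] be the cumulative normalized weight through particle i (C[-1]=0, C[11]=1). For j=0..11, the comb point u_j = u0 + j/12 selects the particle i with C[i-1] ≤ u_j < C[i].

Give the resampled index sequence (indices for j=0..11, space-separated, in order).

C = [1/6, 5/27, 2/9, 7/18, 1/2, 29/54, 29/54, 11/18, 11/18, 19/27, 5/6, 1]
j=0: u_0=17/360 ∈ [0, 1/6) → index 0
j=1: u_1=47/360 ∈ [0, 1/6) → index 0
j=2: u_2=77/360 ∈ [5/27, 2/9) → index 2
j=3: u_3=107/360 ∈ [2/9, 7/18) → index 3
j=4: u_4=137/360 ∈ [2/9, 7/18) → index 3
j=5: u_5=167/360 ∈ [7/18, 1/2) → index 4
j=6: u_6=197/360 ∈ [29/54, 11/18) → index 7
j=7: u_7=227/360 ∈ [11/18, 19/27) → index 9
j=8: u_8=257/360 ∈ [19/27, 5/6) → index 10
j=9: u_9=287/360 ∈ [19/27, 5/6) → index 10
j=10: u_10=317/360 ∈ [5/6, 1) → index 11
j=11: u_11=347/360 ∈ [5/6, 1) → index 11

0 0 2 3 3 4 7 9 10 10 11 11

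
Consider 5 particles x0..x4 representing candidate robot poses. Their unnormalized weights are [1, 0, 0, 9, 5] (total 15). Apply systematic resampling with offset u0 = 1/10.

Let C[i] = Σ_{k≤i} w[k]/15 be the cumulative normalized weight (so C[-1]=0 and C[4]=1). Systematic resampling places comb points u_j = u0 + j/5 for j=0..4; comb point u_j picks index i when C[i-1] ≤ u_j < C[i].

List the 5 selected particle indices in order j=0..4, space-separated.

C = [1/15, 1/15, 1/15, 2/3, 1]
j=0: u_0=1/10 ∈ [1/15, 2/3) → index 3
j=1: u_1=3/10 ∈ [1/15, 2/3) → index 3
j=2: u_2=1/2 ∈ [1/15, 2/3) → index 3
j=3: u_3=7/10 ∈ [2/3, 1) → index 4
j=4: u_4=9/10 ∈ [2/3, 1) → index 4

3 3 3 4 4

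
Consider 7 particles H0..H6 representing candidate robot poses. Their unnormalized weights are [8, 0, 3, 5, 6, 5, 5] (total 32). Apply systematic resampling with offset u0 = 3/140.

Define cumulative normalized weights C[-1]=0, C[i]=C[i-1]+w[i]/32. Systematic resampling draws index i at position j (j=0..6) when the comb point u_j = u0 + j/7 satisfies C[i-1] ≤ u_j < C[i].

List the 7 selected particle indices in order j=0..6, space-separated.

C = [1/4, 1/4, 11/32, 1/2, 11/16, 27/32, 1]
j=0: u_0=3/140 ∈ [0, 1/4) → index 0
j=1: u_1=23/140 ∈ [0, 1/4) → index 0
j=2: u_2=43/140 ∈ [1/4, 11/32) → index 2
j=3: u_3=9/20 ∈ [11/32, 1/2) → index 3
j=4: u_4=83/140 ∈ [1/2, 11/16) → index 4
j=5: u_5=103/140 ∈ [11/16, 27/32) → index 5
j=6: u_6=123/140 ∈ [27/32, 1) → index 6

0 0 2 3 4 5 6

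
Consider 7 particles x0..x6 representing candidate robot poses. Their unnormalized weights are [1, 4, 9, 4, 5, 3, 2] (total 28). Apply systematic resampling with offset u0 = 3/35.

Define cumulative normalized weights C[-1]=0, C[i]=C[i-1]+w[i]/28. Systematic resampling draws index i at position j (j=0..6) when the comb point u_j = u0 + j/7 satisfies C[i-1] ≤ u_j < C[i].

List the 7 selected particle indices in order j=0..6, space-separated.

1 2 2 3 4 4 6

C = [1/28, 5/28, 1/2, 9/14, 23/28, 13/14, 1]
j=0: u_0=3/35 ∈ [1/28, 5/28) → index 1
j=1: u_1=8/35 ∈ [5/28, 1/2) → index 2
j=2: u_2=13/35 ∈ [5/28, 1/2) → index 2
j=3: u_3=18/35 ∈ [1/2, 9/14) → index 3
j=4: u_4=23/35 ∈ [9/14, 23/28) → index 4
j=5: u_5=4/5 ∈ [9/14, 23/28) → index 4
j=6: u_6=33/35 ∈ [13/14, 1) → index 6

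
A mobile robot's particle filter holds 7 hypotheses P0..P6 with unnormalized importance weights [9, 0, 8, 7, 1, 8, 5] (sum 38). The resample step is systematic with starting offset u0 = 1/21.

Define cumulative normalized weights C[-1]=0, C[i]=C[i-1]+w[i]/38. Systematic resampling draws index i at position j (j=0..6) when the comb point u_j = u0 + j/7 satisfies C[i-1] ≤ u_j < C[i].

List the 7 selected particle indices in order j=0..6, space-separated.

C = [9/38, 9/38, 17/38, 12/19, 25/38, 33/38, 1]
j=0: u_0=1/21 ∈ [0, 9/38) → index 0
j=1: u_1=4/21 ∈ [0, 9/38) → index 0
j=2: u_2=1/3 ∈ [9/38, 17/38) → index 2
j=3: u_3=10/21 ∈ [17/38, 12/19) → index 3
j=4: u_4=13/21 ∈ [17/38, 12/19) → index 3
j=5: u_5=16/21 ∈ [25/38, 33/38) → index 5
j=6: u_6=19/21 ∈ [33/38, 1) → index 6

0 0 2 3 3 5 6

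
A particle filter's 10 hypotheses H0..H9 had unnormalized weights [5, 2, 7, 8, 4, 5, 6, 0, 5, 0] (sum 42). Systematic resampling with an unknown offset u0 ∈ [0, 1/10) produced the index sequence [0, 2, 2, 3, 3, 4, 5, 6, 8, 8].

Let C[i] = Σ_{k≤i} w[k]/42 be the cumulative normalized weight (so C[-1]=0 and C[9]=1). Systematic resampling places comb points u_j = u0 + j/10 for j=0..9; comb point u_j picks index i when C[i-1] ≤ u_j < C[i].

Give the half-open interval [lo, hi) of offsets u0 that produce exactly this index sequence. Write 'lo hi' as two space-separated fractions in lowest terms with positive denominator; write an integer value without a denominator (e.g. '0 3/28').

17/210 1/10

C = [5/42, 1/6, 1/3, 11/21, 13/21, 31/42, 37/42, 37/42, 1, 1]
j=0 picked index 0: u0 ∈ [0, 5/42)
j=1 picked index 2: u0 ∈ [1/15, 7/30)
j=2 picked index 2: u0 ∈ [-1/30, 2/15)
j=3 picked index 3: u0 ∈ [1/30, 47/210)
j=4 picked index 3: u0 ∈ [-1/15, 13/105)
j=5 picked index 4: u0 ∈ [1/42, 5/42)
j=6 picked index 5: u0 ∈ [2/105, 29/210)
j=7 picked index 6: u0 ∈ [4/105, 19/105)
j=8 picked index 8: u0 ∈ [17/210, 1/5)
j=9 picked index 8: u0 ∈ [-2/105, 1/10)
intersection: [17/210, 1/10)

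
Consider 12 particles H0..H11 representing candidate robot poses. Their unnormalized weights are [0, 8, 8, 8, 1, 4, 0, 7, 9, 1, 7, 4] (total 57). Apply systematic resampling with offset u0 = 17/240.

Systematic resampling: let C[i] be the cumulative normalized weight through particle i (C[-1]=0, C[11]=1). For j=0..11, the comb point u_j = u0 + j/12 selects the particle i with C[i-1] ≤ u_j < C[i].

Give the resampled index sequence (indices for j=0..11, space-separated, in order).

1 2 2 3 3 5 7 8 8 10 10 11

C = [0, 8/57, 16/57, 8/19, 25/57, 29/57, 29/57, 12/19, 15/19, 46/57, 53/57, 1]
j=0: u_0=17/240 ∈ [0, 8/57) → index 1
j=1: u_1=37/240 ∈ [8/57, 16/57) → index 2
j=2: u_2=19/80 ∈ [8/57, 16/57) → index 2
j=3: u_3=77/240 ∈ [16/57, 8/19) → index 3
j=4: u_4=97/240 ∈ [16/57, 8/19) → index 3
j=5: u_5=39/80 ∈ [25/57, 29/57) → index 5
j=6: u_6=137/240 ∈ [29/57, 12/19) → index 7
j=7: u_7=157/240 ∈ [12/19, 15/19) → index 8
j=8: u_8=59/80 ∈ [12/19, 15/19) → index 8
j=9: u_9=197/240 ∈ [46/57, 53/57) → index 10
j=10: u_10=217/240 ∈ [46/57, 53/57) → index 10
j=11: u_11=79/80 ∈ [53/57, 1) → index 11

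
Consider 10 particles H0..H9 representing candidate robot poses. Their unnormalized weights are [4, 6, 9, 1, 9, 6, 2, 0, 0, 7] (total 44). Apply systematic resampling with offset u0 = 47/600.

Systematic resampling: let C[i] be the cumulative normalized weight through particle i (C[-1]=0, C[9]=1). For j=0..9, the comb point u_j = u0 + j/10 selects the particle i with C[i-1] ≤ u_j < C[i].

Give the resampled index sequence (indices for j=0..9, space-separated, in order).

C = [1/11, 5/22, 19/44, 5/11, 29/44, 35/44, 37/44, 37/44, 37/44, 1]
j=0: u_0=47/600 ∈ [0, 1/11) → index 0
j=1: u_1=107/600 ∈ [1/11, 5/22) → index 1
j=2: u_2=167/600 ∈ [5/22, 19/44) → index 2
j=3: u_3=227/600 ∈ [5/22, 19/44) → index 2
j=4: u_4=287/600 ∈ [5/11, 29/44) → index 4
j=5: u_5=347/600 ∈ [5/11, 29/44) → index 4
j=6: u_6=407/600 ∈ [29/44, 35/44) → index 5
j=7: u_7=467/600 ∈ [29/44, 35/44) → index 5
j=8: u_8=527/600 ∈ [37/44, 1) → index 9
j=9: u_9=587/600 ∈ [37/44, 1) → index 9

0 1 2 2 4 4 5 5 9 9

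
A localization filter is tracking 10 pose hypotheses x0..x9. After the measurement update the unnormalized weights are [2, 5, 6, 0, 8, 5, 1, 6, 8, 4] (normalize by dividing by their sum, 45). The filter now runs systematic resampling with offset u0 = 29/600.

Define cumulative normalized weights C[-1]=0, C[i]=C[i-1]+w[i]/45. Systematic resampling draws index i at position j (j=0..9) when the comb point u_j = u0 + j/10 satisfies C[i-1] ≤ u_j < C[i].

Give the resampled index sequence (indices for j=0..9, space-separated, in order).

1 1 2 4 4 5 7 8 8 9

C = [2/45, 7/45, 13/45, 13/45, 7/15, 26/45, 3/5, 11/15, 41/45, 1]
j=0: u_0=29/600 ∈ [2/45, 7/45) → index 1
j=1: u_1=89/600 ∈ [2/45, 7/45) → index 1
j=2: u_2=149/600 ∈ [7/45, 13/45) → index 2
j=3: u_3=209/600 ∈ [13/45, 7/15) → index 4
j=4: u_4=269/600 ∈ [13/45, 7/15) → index 4
j=5: u_5=329/600 ∈ [7/15, 26/45) → index 5
j=6: u_6=389/600 ∈ [3/5, 11/15) → index 7
j=7: u_7=449/600 ∈ [11/15, 41/45) → index 8
j=8: u_8=509/600 ∈ [11/15, 41/45) → index 8
j=9: u_9=569/600 ∈ [41/45, 1) → index 9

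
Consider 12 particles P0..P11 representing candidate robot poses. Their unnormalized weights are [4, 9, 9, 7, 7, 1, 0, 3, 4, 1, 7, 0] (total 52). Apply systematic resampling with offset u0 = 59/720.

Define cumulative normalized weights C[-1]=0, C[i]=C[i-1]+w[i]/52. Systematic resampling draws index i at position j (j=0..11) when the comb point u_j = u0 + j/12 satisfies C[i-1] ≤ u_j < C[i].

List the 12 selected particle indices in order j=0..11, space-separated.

C = [1/13, 1/4, 11/26, 29/52, 9/13, 37/52, 37/52, 10/13, 11/13, 45/52, 1, 1]
j=0: u_0=59/720 ∈ [1/13, 1/4) → index 1
j=1: u_1=119/720 ∈ [1/13, 1/4) → index 1
j=2: u_2=179/720 ∈ [1/13, 1/4) → index 1
j=3: u_3=239/720 ∈ [1/4, 11/26) → index 2
j=4: u_4=299/720 ∈ [1/4, 11/26) → index 2
j=5: u_5=359/720 ∈ [11/26, 29/52) → index 3
j=6: u_6=419/720 ∈ [29/52, 9/13) → index 4
j=7: u_7=479/720 ∈ [29/52, 9/13) → index 4
j=8: u_8=539/720 ∈ [37/52, 10/13) → index 7
j=9: u_9=599/720 ∈ [10/13, 11/13) → index 8
j=10: u_10=659/720 ∈ [45/52, 1) → index 10
j=11: u_11=719/720 ∈ [45/52, 1) → index 10

1 1 1 2 2 3 4 4 7 8 10 10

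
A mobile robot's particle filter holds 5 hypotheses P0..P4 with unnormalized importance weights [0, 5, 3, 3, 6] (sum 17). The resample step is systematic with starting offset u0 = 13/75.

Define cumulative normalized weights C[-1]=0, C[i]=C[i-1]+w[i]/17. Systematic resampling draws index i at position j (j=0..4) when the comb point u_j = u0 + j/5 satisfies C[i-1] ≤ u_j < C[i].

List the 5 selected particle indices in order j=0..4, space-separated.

1 2 3 4 4

C = [0, 5/17, 8/17, 11/17, 1]
j=0: u_0=13/75 ∈ [0, 5/17) → index 1
j=1: u_1=28/75 ∈ [5/17, 8/17) → index 2
j=2: u_2=43/75 ∈ [8/17, 11/17) → index 3
j=3: u_3=58/75 ∈ [11/17, 1) → index 4
j=4: u_4=73/75 ∈ [11/17, 1) → index 4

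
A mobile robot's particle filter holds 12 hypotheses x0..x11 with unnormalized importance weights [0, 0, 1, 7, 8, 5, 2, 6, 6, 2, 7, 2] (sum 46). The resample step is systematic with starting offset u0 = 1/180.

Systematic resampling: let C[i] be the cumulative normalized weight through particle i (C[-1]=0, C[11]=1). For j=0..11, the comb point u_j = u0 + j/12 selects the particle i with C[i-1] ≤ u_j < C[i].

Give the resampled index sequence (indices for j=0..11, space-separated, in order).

2 3 3 4 4 5 7 7 8 8 10 10

C = [0, 0, 1/46, 4/23, 8/23, 21/46, 1/2, 29/46, 35/46, 37/46, 22/23, 1]
j=0: u_0=1/180 ∈ [0, 1/46) → index 2
j=1: u_1=4/45 ∈ [1/46, 4/23) → index 3
j=2: u_2=31/180 ∈ [1/46, 4/23) → index 3
j=3: u_3=23/90 ∈ [4/23, 8/23) → index 4
j=4: u_4=61/180 ∈ [4/23, 8/23) → index 4
j=5: u_5=19/45 ∈ [8/23, 21/46) → index 5
j=6: u_6=91/180 ∈ [1/2, 29/46) → index 7
j=7: u_7=53/90 ∈ [1/2, 29/46) → index 7
j=8: u_8=121/180 ∈ [29/46, 35/46) → index 8
j=9: u_9=34/45 ∈ [29/46, 35/46) → index 8
j=10: u_10=151/180 ∈ [37/46, 22/23) → index 10
j=11: u_11=83/90 ∈ [37/46, 22/23) → index 10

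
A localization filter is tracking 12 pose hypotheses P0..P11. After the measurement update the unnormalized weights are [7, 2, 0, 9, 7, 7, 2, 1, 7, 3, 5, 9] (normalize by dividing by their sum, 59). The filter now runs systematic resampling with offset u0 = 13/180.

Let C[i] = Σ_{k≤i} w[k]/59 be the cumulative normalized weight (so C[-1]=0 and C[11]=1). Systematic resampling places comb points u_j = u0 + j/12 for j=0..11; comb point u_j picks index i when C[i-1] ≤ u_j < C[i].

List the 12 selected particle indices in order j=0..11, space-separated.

C = [7/59, 9/59, 9/59, 18/59, 25/59, 32/59, 34/59, 35/59, 42/59, 45/59, 50/59, 1]
j=0: u_0=13/180 ∈ [0, 7/59) → index 0
j=1: u_1=7/45 ∈ [9/59, 18/59) → index 3
j=2: u_2=43/180 ∈ [9/59, 18/59) → index 3
j=3: u_3=29/90 ∈ [18/59, 25/59) → index 4
j=4: u_4=73/180 ∈ [18/59, 25/59) → index 4
j=5: u_5=22/45 ∈ [25/59, 32/59) → index 5
j=6: u_6=103/180 ∈ [32/59, 34/59) → index 6
j=7: u_7=59/90 ∈ [35/59, 42/59) → index 8
j=8: u_8=133/180 ∈ [42/59, 45/59) → index 9
j=9: u_9=37/45 ∈ [45/59, 50/59) → index 10
j=10: u_10=163/180 ∈ [50/59, 1) → index 11
j=11: u_11=89/90 ∈ [50/59, 1) → index 11

0 3 3 4 4 5 6 8 9 10 11 11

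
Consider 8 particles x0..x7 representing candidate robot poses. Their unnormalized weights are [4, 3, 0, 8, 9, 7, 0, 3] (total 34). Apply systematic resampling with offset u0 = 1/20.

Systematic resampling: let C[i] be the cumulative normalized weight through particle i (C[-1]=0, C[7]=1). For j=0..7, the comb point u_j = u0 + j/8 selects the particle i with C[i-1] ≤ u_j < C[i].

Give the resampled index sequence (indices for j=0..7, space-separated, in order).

0 1 3 3 4 4 5 7

C = [2/17, 7/34, 7/34, 15/34, 12/17, 31/34, 31/34, 1]
j=0: u_0=1/20 ∈ [0, 2/17) → index 0
j=1: u_1=7/40 ∈ [2/17, 7/34) → index 1
j=2: u_2=3/10 ∈ [7/34, 15/34) → index 3
j=3: u_3=17/40 ∈ [7/34, 15/34) → index 3
j=4: u_4=11/20 ∈ [15/34, 12/17) → index 4
j=5: u_5=27/40 ∈ [15/34, 12/17) → index 4
j=6: u_6=4/5 ∈ [12/17, 31/34) → index 5
j=7: u_7=37/40 ∈ [31/34, 1) → index 7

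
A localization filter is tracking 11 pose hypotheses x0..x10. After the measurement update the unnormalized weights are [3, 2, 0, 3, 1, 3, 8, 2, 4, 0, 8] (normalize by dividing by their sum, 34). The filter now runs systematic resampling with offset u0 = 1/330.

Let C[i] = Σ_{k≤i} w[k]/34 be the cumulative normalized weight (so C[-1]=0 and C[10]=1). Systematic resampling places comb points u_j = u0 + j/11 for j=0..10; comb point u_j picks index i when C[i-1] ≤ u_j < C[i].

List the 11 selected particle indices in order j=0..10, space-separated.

0 1 3 5 6 6 6 7 8 10 10

C = [3/34, 5/34, 5/34, 4/17, 9/34, 6/17, 10/17, 11/17, 13/17, 13/17, 1]
j=0: u_0=1/330 ∈ [0, 3/34) → index 0
j=1: u_1=31/330 ∈ [3/34, 5/34) → index 1
j=2: u_2=61/330 ∈ [5/34, 4/17) → index 3
j=3: u_3=91/330 ∈ [9/34, 6/17) → index 5
j=4: u_4=11/30 ∈ [6/17, 10/17) → index 6
j=5: u_5=151/330 ∈ [6/17, 10/17) → index 6
j=6: u_6=181/330 ∈ [6/17, 10/17) → index 6
j=7: u_7=211/330 ∈ [10/17, 11/17) → index 7
j=8: u_8=241/330 ∈ [11/17, 13/17) → index 8
j=9: u_9=271/330 ∈ [13/17, 1) → index 10
j=10: u_10=301/330 ∈ [13/17, 1) → index 10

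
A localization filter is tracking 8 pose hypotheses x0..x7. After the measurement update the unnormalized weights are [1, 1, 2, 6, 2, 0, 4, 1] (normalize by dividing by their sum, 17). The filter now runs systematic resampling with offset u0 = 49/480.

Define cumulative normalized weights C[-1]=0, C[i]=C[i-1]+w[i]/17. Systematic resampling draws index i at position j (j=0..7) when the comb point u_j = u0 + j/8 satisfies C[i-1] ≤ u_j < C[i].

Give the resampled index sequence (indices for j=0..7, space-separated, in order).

C = [1/17, 2/17, 4/17, 10/17, 12/17, 12/17, 16/17, 1]
j=0: u_0=49/480 ∈ [1/17, 2/17) → index 1
j=1: u_1=109/480 ∈ [2/17, 4/17) → index 2
j=2: u_2=169/480 ∈ [4/17, 10/17) → index 3
j=3: u_3=229/480 ∈ [4/17, 10/17) → index 3
j=4: u_4=289/480 ∈ [10/17, 12/17) → index 4
j=5: u_5=349/480 ∈ [12/17, 16/17) → index 6
j=6: u_6=409/480 ∈ [12/17, 16/17) → index 6
j=7: u_7=469/480 ∈ [16/17, 1) → index 7

1 2 3 3 4 6 6 7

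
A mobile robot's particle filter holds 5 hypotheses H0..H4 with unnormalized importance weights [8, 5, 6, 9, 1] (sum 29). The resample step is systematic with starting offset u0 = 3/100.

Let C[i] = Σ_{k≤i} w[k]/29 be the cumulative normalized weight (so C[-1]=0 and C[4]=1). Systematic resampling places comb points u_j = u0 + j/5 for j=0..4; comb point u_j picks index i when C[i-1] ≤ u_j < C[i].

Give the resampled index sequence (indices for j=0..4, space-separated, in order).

C = [8/29, 13/29, 19/29, 28/29, 1]
j=0: u_0=3/100 ∈ [0, 8/29) → index 0
j=1: u_1=23/100 ∈ [0, 8/29) → index 0
j=2: u_2=43/100 ∈ [8/29, 13/29) → index 1
j=3: u_3=63/100 ∈ [13/29, 19/29) → index 2
j=4: u_4=83/100 ∈ [19/29, 28/29) → index 3

0 0 1 2 3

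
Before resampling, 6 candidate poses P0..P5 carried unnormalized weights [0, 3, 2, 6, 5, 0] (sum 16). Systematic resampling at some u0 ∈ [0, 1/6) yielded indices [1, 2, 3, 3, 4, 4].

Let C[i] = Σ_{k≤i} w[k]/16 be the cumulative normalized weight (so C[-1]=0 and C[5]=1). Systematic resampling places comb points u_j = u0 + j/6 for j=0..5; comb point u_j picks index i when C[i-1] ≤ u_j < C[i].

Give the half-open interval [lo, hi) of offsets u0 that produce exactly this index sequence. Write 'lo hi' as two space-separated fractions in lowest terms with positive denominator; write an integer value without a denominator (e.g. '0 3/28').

1/48 7/48

C = [0, 3/16, 5/16, 11/16, 1, 1]
j=0 picked index 1: u0 ∈ [0, 3/16)
j=1 picked index 2: u0 ∈ [1/48, 7/48)
j=2 picked index 3: u0 ∈ [-1/48, 17/48)
j=3 picked index 3: u0 ∈ [-3/16, 3/16)
j=4 picked index 4: u0 ∈ [1/48, 1/3)
j=5 picked index 4: u0 ∈ [-7/48, 1/6)
intersection: [1/48, 7/48)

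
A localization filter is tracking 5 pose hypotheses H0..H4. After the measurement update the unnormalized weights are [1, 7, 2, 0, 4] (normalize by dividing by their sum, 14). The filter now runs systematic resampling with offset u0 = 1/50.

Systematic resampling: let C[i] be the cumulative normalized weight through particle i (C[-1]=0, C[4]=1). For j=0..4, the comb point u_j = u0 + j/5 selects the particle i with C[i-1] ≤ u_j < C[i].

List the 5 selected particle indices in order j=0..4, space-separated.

C = [1/14, 4/7, 5/7, 5/7, 1]
j=0: u_0=1/50 ∈ [0, 1/14) → index 0
j=1: u_1=11/50 ∈ [1/14, 4/7) → index 1
j=2: u_2=21/50 ∈ [1/14, 4/7) → index 1
j=3: u_3=31/50 ∈ [4/7, 5/7) → index 2
j=4: u_4=41/50 ∈ [5/7, 1) → index 4

0 1 1 2 4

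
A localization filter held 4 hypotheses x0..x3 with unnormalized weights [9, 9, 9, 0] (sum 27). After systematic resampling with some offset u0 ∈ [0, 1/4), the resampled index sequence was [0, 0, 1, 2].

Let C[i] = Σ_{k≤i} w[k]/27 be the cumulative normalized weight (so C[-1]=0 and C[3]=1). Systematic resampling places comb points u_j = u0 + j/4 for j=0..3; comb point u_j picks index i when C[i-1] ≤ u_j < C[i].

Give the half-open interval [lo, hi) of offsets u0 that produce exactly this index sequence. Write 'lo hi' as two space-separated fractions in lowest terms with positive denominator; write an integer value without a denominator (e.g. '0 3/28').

C = [1/3, 2/3, 1, 1]
j=0 picked index 0: u0 ∈ [0, 1/3)
j=1 picked index 0: u0 ∈ [-1/4, 1/12)
j=2 picked index 1: u0 ∈ [-1/6, 1/6)
j=3 picked index 2: u0 ∈ [-1/12, 1/4)
intersection: [0, 1/12)

0 1/12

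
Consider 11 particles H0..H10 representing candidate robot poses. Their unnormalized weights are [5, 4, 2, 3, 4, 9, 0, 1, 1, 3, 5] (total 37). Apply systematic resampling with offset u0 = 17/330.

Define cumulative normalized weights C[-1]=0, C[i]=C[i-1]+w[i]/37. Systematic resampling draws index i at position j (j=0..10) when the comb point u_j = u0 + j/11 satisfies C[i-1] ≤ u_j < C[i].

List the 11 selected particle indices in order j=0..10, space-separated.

0 1 1 3 4 5 5 5 8 10 10

C = [5/37, 9/37, 11/37, 14/37, 18/37, 27/37, 27/37, 28/37, 29/37, 32/37, 1]
j=0: u_0=17/330 ∈ [0, 5/37) → index 0
j=1: u_1=47/330 ∈ [5/37, 9/37) → index 1
j=2: u_2=7/30 ∈ [5/37, 9/37) → index 1
j=3: u_3=107/330 ∈ [11/37, 14/37) → index 3
j=4: u_4=137/330 ∈ [14/37, 18/37) → index 4
j=5: u_5=167/330 ∈ [18/37, 27/37) → index 5
j=6: u_6=197/330 ∈ [18/37, 27/37) → index 5
j=7: u_7=227/330 ∈ [18/37, 27/37) → index 5
j=8: u_8=257/330 ∈ [28/37, 29/37) → index 8
j=9: u_9=287/330 ∈ [32/37, 1) → index 10
j=10: u_10=317/330 ∈ [32/37, 1) → index 10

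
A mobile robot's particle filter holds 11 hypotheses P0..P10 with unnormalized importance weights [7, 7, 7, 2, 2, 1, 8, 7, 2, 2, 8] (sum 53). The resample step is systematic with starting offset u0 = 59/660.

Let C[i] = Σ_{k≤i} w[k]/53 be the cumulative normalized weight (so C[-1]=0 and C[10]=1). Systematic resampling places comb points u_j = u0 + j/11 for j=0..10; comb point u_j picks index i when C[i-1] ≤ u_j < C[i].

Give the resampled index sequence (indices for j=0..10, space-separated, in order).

0 1 2 2 4 6 6 7 9 10 10

C = [7/53, 14/53, 21/53, 23/53, 25/53, 26/53, 34/53, 41/53, 43/53, 45/53, 1]
j=0: u_0=59/660 ∈ [0, 7/53) → index 0
j=1: u_1=119/660 ∈ [7/53, 14/53) → index 1
j=2: u_2=179/660 ∈ [14/53, 21/53) → index 2
j=3: u_3=239/660 ∈ [14/53, 21/53) → index 2
j=4: u_4=299/660 ∈ [23/53, 25/53) → index 4
j=5: u_5=359/660 ∈ [26/53, 34/53) → index 6
j=6: u_6=419/660 ∈ [26/53, 34/53) → index 6
j=7: u_7=479/660 ∈ [34/53, 41/53) → index 7
j=8: u_8=49/60 ∈ [43/53, 45/53) → index 9
j=9: u_9=599/660 ∈ [45/53, 1) → index 10
j=10: u_10=659/660 ∈ [45/53, 1) → index 10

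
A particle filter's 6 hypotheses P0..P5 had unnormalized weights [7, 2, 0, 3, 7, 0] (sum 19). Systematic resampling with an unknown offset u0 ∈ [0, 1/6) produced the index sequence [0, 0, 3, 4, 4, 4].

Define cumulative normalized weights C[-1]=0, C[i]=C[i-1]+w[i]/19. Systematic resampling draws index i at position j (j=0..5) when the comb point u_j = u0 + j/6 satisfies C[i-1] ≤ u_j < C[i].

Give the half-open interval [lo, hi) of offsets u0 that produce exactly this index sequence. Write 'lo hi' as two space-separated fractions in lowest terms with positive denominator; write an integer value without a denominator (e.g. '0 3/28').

8/57 1/6

C = [7/19, 9/19, 9/19, 12/19, 1, 1]
j=0 picked index 0: u0 ∈ [0, 7/19)
j=1 picked index 0: u0 ∈ [-1/6, 23/114)
j=2 picked index 3: u0 ∈ [8/57, 17/57)
j=3 picked index 4: u0 ∈ [5/38, 1/2)
j=4 picked index 4: u0 ∈ [-2/57, 1/3)
j=5 picked index 4: u0 ∈ [-23/114, 1/6)
intersection: [8/57, 1/6)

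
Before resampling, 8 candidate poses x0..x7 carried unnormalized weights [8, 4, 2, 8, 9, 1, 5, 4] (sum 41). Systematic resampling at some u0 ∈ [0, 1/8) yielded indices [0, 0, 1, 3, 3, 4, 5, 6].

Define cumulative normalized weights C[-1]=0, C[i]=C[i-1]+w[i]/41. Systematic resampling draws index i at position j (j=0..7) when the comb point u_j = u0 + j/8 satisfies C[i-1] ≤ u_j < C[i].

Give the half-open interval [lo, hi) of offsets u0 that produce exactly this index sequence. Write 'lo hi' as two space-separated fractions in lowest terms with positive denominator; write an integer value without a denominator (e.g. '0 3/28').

1/164 9/328

C = [8/41, 12/41, 14/41, 22/41, 31/41, 32/41, 37/41, 1]
j=0 picked index 0: u0 ∈ [0, 8/41)
j=1 picked index 0: u0 ∈ [-1/8, 23/328)
j=2 picked index 1: u0 ∈ [-9/164, 7/164)
j=3 picked index 3: u0 ∈ [-11/328, 53/328)
j=4 picked index 3: u0 ∈ [-13/82, 3/82)
j=5 picked index 4: u0 ∈ [-29/328, 43/328)
j=6 picked index 5: u0 ∈ [1/164, 5/164)
j=7 picked index 6: u0 ∈ [-31/328, 9/328)
intersection: [1/164, 9/328)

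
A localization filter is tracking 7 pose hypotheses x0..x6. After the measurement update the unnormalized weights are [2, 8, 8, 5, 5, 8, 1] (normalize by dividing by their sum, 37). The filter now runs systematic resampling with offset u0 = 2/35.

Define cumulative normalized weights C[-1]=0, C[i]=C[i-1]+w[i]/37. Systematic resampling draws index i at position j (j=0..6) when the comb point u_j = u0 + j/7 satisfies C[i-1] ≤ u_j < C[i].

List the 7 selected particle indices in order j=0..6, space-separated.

C = [2/37, 10/37, 18/37, 23/37, 28/37, 36/37, 1]
j=0: u_0=2/35 ∈ [2/37, 10/37) → index 1
j=1: u_1=1/5 ∈ [2/37, 10/37) → index 1
j=2: u_2=12/35 ∈ [10/37, 18/37) → index 2
j=3: u_3=17/35 ∈ [10/37, 18/37) → index 2
j=4: u_4=22/35 ∈ [23/37, 28/37) → index 4
j=5: u_5=27/35 ∈ [28/37, 36/37) → index 5
j=6: u_6=32/35 ∈ [28/37, 36/37) → index 5

1 1 2 2 4 5 5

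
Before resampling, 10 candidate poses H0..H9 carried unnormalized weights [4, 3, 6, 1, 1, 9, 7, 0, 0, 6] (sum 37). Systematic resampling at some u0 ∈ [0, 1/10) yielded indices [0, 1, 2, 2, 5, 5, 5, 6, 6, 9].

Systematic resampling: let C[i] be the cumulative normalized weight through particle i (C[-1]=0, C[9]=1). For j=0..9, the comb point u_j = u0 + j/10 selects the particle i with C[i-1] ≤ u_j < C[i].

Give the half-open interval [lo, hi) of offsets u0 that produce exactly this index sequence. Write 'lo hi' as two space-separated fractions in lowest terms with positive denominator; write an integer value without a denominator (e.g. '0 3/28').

C = [4/37, 7/37, 13/37, 14/37, 15/37, 24/37, 31/37, 31/37, 31/37, 1]
j=0 picked index 0: u0 ∈ [0, 4/37)
j=1 picked index 1: u0 ∈ [3/370, 33/370)
j=2 picked index 2: u0 ∈ [-2/185, 28/185)
j=3 picked index 2: u0 ∈ [-41/370, 19/370)
j=4 picked index 5: u0 ∈ [1/185, 46/185)
j=5 picked index 5: u0 ∈ [-7/74, 11/74)
j=6 picked index 5: u0 ∈ [-36/185, 9/185)
j=7 picked index 6: u0 ∈ [-19/370, 51/370)
j=8 picked index 6: u0 ∈ [-28/185, 7/185)
j=9 picked index 9: u0 ∈ [-23/370, 1/10)
intersection: [3/370, 7/185)

3/370 7/185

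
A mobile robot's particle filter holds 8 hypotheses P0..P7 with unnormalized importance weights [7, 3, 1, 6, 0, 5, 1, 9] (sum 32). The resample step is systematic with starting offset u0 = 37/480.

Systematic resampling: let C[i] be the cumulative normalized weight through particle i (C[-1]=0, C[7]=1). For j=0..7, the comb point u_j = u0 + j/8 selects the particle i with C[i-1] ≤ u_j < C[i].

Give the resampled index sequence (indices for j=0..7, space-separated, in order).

0 0 2 3 5 6 7 7

C = [7/32, 5/16, 11/32, 17/32, 17/32, 11/16, 23/32, 1]
j=0: u_0=37/480 ∈ [0, 7/32) → index 0
j=1: u_1=97/480 ∈ [0, 7/32) → index 0
j=2: u_2=157/480 ∈ [5/16, 11/32) → index 2
j=3: u_3=217/480 ∈ [11/32, 17/32) → index 3
j=4: u_4=277/480 ∈ [17/32, 11/16) → index 5
j=5: u_5=337/480 ∈ [11/16, 23/32) → index 6
j=6: u_6=397/480 ∈ [23/32, 1) → index 7
j=7: u_7=457/480 ∈ [23/32, 1) → index 7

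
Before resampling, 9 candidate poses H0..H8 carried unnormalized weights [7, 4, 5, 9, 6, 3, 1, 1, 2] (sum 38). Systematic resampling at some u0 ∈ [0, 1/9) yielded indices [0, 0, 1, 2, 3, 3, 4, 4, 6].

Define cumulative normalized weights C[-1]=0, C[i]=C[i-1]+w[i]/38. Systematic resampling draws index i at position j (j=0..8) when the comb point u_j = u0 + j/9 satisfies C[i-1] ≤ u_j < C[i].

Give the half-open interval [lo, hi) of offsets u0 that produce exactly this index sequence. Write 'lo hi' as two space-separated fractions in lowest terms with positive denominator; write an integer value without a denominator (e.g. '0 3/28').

1/171 11/342

C = [7/38, 11/38, 8/19, 25/38, 31/38, 17/19, 35/38, 18/19, 1]
j=0 picked index 0: u0 ∈ [0, 7/38)
j=1 picked index 0: u0 ∈ [-1/9, 25/342)
j=2 picked index 1: u0 ∈ [-13/342, 23/342)
j=3 picked index 2: u0 ∈ [-5/114, 5/57)
j=4 picked index 3: u0 ∈ [-4/171, 73/342)
j=5 picked index 3: u0 ∈ [-23/171, 35/342)
j=6 picked index 4: u0 ∈ [-1/114, 17/114)
j=7 picked index 4: u0 ∈ [-41/342, 13/342)
j=8 picked index 6: u0 ∈ [1/171, 11/342)
intersection: [1/171, 11/342)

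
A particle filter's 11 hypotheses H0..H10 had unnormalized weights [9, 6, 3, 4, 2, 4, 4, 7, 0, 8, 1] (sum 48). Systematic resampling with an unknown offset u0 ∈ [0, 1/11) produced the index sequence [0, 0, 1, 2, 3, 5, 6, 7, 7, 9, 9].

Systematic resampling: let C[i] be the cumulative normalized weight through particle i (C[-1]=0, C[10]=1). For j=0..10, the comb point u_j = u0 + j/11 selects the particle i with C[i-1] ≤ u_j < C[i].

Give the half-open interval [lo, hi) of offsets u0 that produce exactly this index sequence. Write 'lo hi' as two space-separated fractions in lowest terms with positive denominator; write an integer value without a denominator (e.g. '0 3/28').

C = [3/16, 5/16, 3/8, 11/24, 1/2, 7/12, 2/3, 13/16, 13/16, 47/48, 1]
j=0 picked index 0: u0 ∈ [0, 3/16)
j=1 picked index 0: u0 ∈ [-1/11, 17/176)
j=2 picked index 1: u0 ∈ [1/176, 23/176)
j=3 picked index 2: u0 ∈ [7/176, 9/88)
j=4 picked index 3: u0 ∈ [1/88, 25/264)
j=5 picked index 5: u0 ∈ [1/22, 17/132)
j=6 picked index 6: u0 ∈ [5/132, 4/33)
j=7 picked index 7: u0 ∈ [1/33, 31/176)
j=8 picked index 7: u0 ∈ [-2/33, 15/176)
j=9 picked index 9: u0 ∈ [-1/176, 85/528)
j=10 picked index 9: u0 ∈ [-17/176, 37/528)
intersection: [1/22, 37/528)

1/22 37/528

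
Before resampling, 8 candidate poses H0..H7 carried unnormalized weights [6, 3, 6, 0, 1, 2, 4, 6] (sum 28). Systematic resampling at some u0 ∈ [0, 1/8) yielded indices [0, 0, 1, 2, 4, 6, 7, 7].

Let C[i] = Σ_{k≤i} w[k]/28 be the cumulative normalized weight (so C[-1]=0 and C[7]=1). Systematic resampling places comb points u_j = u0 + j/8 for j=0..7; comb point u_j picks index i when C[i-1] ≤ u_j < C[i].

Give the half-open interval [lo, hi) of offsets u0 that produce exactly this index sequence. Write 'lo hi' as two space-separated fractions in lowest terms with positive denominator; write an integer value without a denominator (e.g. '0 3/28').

C = [3/14, 9/28, 15/28, 15/28, 4/7, 9/14, 11/14, 1]
j=0 picked index 0: u0 ∈ [0, 3/14)
j=1 picked index 0: u0 ∈ [-1/8, 5/56)
j=2 picked index 1: u0 ∈ [-1/28, 1/14)
j=3 picked index 2: u0 ∈ [-3/56, 9/56)
j=4 picked index 4: u0 ∈ [1/28, 1/14)
j=5 picked index 6: u0 ∈ [1/56, 9/56)
j=6 picked index 7: u0 ∈ [1/28, 1/4)
j=7 picked index 7: u0 ∈ [-5/56, 1/8)
intersection: [1/28, 1/14)

1/28 1/14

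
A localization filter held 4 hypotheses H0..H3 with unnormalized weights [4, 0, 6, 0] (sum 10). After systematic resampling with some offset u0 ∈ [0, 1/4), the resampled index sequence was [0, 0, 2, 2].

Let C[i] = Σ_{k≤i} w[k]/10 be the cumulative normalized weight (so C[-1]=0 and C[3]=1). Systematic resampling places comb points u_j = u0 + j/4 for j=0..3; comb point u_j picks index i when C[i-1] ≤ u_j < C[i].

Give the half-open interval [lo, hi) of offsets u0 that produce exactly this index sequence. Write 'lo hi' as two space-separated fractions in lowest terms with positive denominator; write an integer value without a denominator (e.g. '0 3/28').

C = [2/5, 2/5, 1, 1]
j=0 picked index 0: u0 ∈ [0, 2/5)
j=1 picked index 0: u0 ∈ [-1/4, 3/20)
j=2 picked index 2: u0 ∈ [-1/10, 1/2)
j=3 picked index 2: u0 ∈ [-7/20, 1/4)
intersection: [0, 3/20)

0 3/20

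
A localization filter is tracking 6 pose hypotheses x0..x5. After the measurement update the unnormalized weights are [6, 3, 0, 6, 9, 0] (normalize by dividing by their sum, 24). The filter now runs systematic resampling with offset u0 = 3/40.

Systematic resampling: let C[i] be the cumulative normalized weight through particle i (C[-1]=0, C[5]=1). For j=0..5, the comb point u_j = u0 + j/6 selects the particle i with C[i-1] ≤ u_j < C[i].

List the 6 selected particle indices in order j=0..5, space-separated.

C = [1/4, 3/8, 3/8, 5/8, 1, 1]
j=0: u_0=3/40 ∈ [0, 1/4) → index 0
j=1: u_1=29/120 ∈ [0, 1/4) → index 0
j=2: u_2=49/120 ∈ [3/8, 5/8) → index 3
j=3: u_3=23/40 ∈ [3/8, 5/8) → index 3
j=4: u_4=89/120 ∈ [5/8, 1) → index 4
j=5: u_5=109/120 ∈ [5/8, 1) → index 4

0 0 3 3 4 4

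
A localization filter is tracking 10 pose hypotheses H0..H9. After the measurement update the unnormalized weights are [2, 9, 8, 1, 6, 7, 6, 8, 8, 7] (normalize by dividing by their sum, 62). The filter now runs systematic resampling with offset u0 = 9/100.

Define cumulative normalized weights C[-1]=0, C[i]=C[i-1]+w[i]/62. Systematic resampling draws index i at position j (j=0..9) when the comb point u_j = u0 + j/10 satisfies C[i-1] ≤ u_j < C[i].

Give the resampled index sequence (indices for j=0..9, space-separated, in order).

C = [1/31, 11/62, 19/62, 10/31, 13/31, 33/62, 39/62, 47/62, 55/62, 1]
j=0: u_0=9/100 ∈ [1/31, 11/62) → index 1
j=1: u_1=19/100 ∈ [11/62, 19/62) → index 2
j=2: u_2=29/100 ∈ [11/62, 19/62) → index 2
j=3: u_3=39/100 ∈ [10/31, 13/31) → index 4
j=4: u_4=49/100 ∈ [13/31, 33/62) → index 5
j=5: u_5=59/100 ∈ [33/62, 39/62) → index 6
j=6: u_6=69/100 ∈ [39/62, 47/62) → index 7
j=7: u_7=79/100 ∈ [47/62, 55/62) → index 8
j=8: u_8=89/100 ∈ [55/62, 1) → index 9
j=9: u_9=99/100 ∈ [55/62, 1) → index 9

1 2 2 4 5 6 7 8 9 9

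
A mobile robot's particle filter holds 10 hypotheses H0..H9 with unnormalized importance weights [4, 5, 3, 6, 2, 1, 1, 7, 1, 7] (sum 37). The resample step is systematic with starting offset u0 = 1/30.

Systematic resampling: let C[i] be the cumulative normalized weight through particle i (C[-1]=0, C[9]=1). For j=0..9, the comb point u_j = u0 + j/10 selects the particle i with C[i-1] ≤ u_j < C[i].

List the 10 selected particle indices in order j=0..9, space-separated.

C = [4/37, 9/37, 12/37, 18/37, 20/37, 21/37, 22/37, 29/37, 30/37, 1]
j=0: u_0=1/30 ∈ [0, 4/37) → index 0
j=1: u_1=2/15 ∈ [4/37, 9/37) → index 1
j=2: u_2=7/30 ∈ [4/37, 9/37) → index 1
j=3: u_3=1/3 ∈ [12/37, 18/37) → index 3
j=4: u_4=13/30 ∈ [12/37, 18/37) → index 3
j=5: u_5=8/15 ∈ [18/37, 20/37) → index 4
j=6: u_6=19/30 ∈ [22/37, 29/37) → index 7
j=7: u_7=11/15 ∈ [22/37, 29/37) → index 7
j=8: u_8=5/6 ∈ [30/37, 1) → index 9
j=9: u_9=14/15 ∈ [30/37, 1) → index 9

0 1 1 3 3 4 7 7 9 9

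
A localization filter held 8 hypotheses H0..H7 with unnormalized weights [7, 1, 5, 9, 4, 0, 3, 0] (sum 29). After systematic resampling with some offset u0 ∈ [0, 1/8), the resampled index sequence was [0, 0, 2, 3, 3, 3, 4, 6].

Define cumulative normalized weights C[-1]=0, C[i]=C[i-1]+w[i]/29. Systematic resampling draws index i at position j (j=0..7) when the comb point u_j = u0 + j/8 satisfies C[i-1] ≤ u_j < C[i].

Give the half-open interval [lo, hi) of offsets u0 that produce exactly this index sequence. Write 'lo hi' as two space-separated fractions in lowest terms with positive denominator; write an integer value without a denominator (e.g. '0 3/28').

17/232 27/232

C = [7/29, 8/29, 13/29, 22/29, 26/29, 26/29, 1, 1]
j=0 picked index 0: u0 ∈ [0, 7/29)
j=1 picked index 0: u0 ∈ [-1/8, 27/232)
j=2 picked index 2: u0 ∈ [3/116, 23/116)
j=3 picked index 3: u0 ∈ [17/232, 89/232)
j=4 picked index 3: u0 ∈ [-3/58, 15/58)
j=5 picked index 3: u0 ∈ [-41/232, 31/232)
j=6 picked index 4: u0 ∈ [1/116, 17/116)
j=7 picked index 6: u0 ∈ [5/232, 1/8)
intersection: [17/232, 27/232)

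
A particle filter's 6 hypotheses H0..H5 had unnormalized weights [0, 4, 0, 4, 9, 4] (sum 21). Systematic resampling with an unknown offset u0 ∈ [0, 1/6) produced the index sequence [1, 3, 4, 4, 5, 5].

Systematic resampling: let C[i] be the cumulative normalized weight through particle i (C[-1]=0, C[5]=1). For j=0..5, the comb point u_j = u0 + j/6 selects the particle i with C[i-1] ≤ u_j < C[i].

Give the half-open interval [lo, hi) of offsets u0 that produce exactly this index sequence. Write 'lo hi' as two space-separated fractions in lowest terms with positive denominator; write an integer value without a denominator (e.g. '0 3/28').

1/7 1/6

C = [0, 4/21, 4/21, 8/21, 17/21, 1]
j=0 picked index 1: u0 ∈ [0, 4/21)
j=1 picked index 3: u0 ∈ [1/42, 3/14)
j=2 picked index 4: u0 ∈ [1/21, 10/21)
j=3 picked index 4: u0 ∈ [-5/42, 13/42)
j=4 picked index 5: u0 ∈ [1/7, 1/3)
j=5 picked index 5: u0 ∈ [-1/42, 1/6)
intersection: [1/7, 1/6)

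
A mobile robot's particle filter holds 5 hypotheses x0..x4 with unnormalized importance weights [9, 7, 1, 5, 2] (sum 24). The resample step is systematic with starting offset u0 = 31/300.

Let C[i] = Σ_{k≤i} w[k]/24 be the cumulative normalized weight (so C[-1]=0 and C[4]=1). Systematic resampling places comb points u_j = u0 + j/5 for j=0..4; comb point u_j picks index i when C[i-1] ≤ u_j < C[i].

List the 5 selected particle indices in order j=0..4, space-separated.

C = [3/8, 2/3, 17/24, 11/12, 1]
j=0: u_0=31/300 ∈ [0, 3/8) → index 0
j=1: u_1=91/300 ∈ [0, 3/8) → index 0
j=2: u_2=151/300 ∈ [3/8, 2/3) → index 1
j=3: u_3=211/300 ∈ [2/3, 17/24) → index 2
j=4: u_4=271/300 ∈ [17/24, 11/12) → index 3

0 0 1 2 3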